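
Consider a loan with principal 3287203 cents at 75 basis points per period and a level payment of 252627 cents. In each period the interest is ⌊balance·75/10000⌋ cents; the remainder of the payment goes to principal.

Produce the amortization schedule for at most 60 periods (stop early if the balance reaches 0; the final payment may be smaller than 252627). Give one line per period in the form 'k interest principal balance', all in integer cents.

1. interest=⌊3287203·75/10000⌋=24654; principal=252627-24654=227973; balance=3287203-227973=3059230
2. interest=⌊3059230·75/10000⌋=22944; principal=252627-22944=229683; balance=3059230-229683=2829547
3. interest=⌊2829547·75/10000⌋=21221; principal=252627-21221=231406; balance=2829547-231406=2598141
4. interest=⌊2598141·75/10000⌋=19486; principal=252627-19486=233141; balance=2598141-233141=2365000
5. interest=⌊2365000·75/10000⌋=17737; principal=252627-17737=234890; balance=2365000-234890=2130110
6. interest=⌊2130110·75/10000⌋=15975; principal=252627-15975=236652; balance=2130110-236652=1893458
7. interest=⌊1893458·75/10000⌋=14200; principal=252627-14200=238427; balance=1893458-238427=1655031
8. interest=⌊1655031·75/10000⌋=12412; principal=252627-12412=240215; balance=1655031-240215=1414816
9. interest=⌊1414816·75/10000⌋=10611; principal=252627-10611=242016; balance=1414816-242016=1172800
10. interest=⌊1172800·75/10000⌋=8796; principal=252627-8796=243831; balance=1172800-243831=928969
11. interest=⌊928969·75/10000⌋=6967; principal=252627-6967=245660; balance=928969-245660=683309
12. interest=⌊683309·75/10000⌋=5124; principal=252627-5124=247503; balance=683309-247503=435806
13. interest=⌊435806·75/10000⌋=3268; principal=252627-3268=249359; balance=435806-249359=186447
14. interest=⌊186447·75/10000⌋=1398; principal=min(252627-1398,186447)=186447; balance=186447-186447=0

1 24654 227973 3059230
2 22944 229683 2829547
3 21221 231406 2598141
4 19486 233141 2365000
5 17737 234890 2130110
6 15975 236652 1893458
7 14200 238427 1655031
8 12412 240215 1414816
9 10611 242016 1172800
10 8796 243831 928969
11 6967 245660 683309
12 5124 247503 435806
13 3268 249359 186447
14 1398 186447 0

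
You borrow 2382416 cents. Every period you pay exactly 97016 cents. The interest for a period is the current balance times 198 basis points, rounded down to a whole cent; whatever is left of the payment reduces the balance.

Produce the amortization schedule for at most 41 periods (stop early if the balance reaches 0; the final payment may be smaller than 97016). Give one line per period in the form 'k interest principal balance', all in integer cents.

1. interest=⌊2382416·198/10000⌋=47171; principal=97016-47171=49845; balance=2382416-49845=2332571
2. interest=⌊2332571·198/10000⌋=46184; principal=97016-46184=50832; balance=2332571-50832=2281739
3. interest=⌊2281739·198/10000⌋=45178; principal=97016-45178=51838; balance=2281739-51838=2229901
4. interest=⌊2229901·198/10000⌋=44152; principal=97016-44152=52864; balance=2229901-52864=2177037
5. interest=⌊2177037·198/10000⌋=43105; principal=97016-43105=53911; balance=2177037-53911=2123126
6. interest=⌊2123126·198/10000⌋=42037; principal=97016-42037=54979; balance=2123126-54979=2068147
7. interest=⌊2068147·198/10000⌋=40949; principal=97016-40949=56067; balance=2068147-56067=2012080
8. interest=⌊2012080·198/10000⌋=39839; principal=97016-39839=57177; balance=2012080-57177=1954903
9. interest=⌊1954903·198/10000⌋=38707; principal=97016-38707=58309; balance=1954903-58309=1896594
10. interest=⌊1896594·198/10000⌋=37552; principal=97016-37552=59464; balance=1896594-59464=1837130
11. interest=⌊1837130·198/10000⌋=36375; principal=97016-36375=60641; balance=1837130-60641=1776489
12. interest=⌊1776489·198/10000⌋=35174; principal=97016-35174=61842; balance=1776489-61842=1714647
13. interest=⌊1714647·198/10000⌋=33950; principal=97016-33950=63066; balance=1714647-63066=1651581
14. interest=⌊1651581·198/10000⌋=32701; principal=97016-32701=64315; balance=1651581-64315=1587266
15. interest=⌊1587266·198/10000⌋=31427; principal=97016-31427=65589; balance=1587266-65589=1521677
16. interest=⌊1521677·198/10000⌋=30129; principal=97016-30129=66887; balance=1521677-66887=1454790
17. interest=⌊1454790·198/10000⌋=28804; principal=97016-28804=68212; balance=1454790-68212=1386578
18. interest=⌊1386578·198/10000⌋=27454; principal=97016-27454=69562; balance=1386578-69562=1317016
19. interest=⌊1317016·198/10000⌋=26076; principal=97016-26076=70940; balance=1317016-70940=1246076
20. interest=⌊1246076·198/10000⌋=24672; principal=97016-24672=72344; balance=1246076-72344=1173732
21. interest=⌊1173732·198/10000⌋=23239; principal=97016-23239=73777; balance=1173732-73777=1099955
22. interest=⌊1099955·198/10000⌋=21779; principal=97016-21779=75237; balance=1099955-75237=1024718
23. interest=⌊1024718·198/10000⌋=20289; principal=97016-20289=76727; balance=1024718-76727=947991
24. interest=⌊947991·198/10000⌋=18770; principal=97016-18770=78246; balance=947991-78246=869745
25. interest=⌊869745·198/10000⌋=17220; principal=97016-17220=79796; balance=869745-79796=789949
26. interest=⌊789949·198/10000⌋=15640; principal=97016-15640=81376; balance=789949-81376=708573
27. interest=⌊708573·198/10000⌋=14029; principal=97016-14029=82987; balance=708573-82987=625586
28. interest=⌊625586·198/10000⌋=12386; principal=97016-12386=84630; balance=625586-84630=540956
29. interest=⌊540956·198/10000⌋=10710; principal=97016-10710=86306; balance=540956-86306=454650
30. interest=⌊454650·198/10000⌋=9002; principal=97016-9002=88014; balance=454650-88014=366636
31. interest=⌊366636·198/10000⌋=7259; principal=97016-7259=89757; balance=366636-89757=276879
32. interest=⌊276879·198/10000⌋=5482; principal=97016-5482=91534; balance=276879-91534=185345
33. interest=⌊185345·198/10000⌋=3669; principal=97016-3669=93347; balance=185345-93347=91998
34. interest=⌊91998·198/10000⌋=1821; principal=min(97016-1821,91998)=91998; balance=91998-91998=0

1 47171 49845 2332571
2 46184 50832 2281739
3 45178 51838 2229901
4 44152 52864 2177037
5 43105 53911 2123126
6 42037 54979 2068147
7 40949 56067 2012080
8 39839 57177 1954903
9 38707 58309 1896594
10 37552 59464 1837130
11 36375 60641 1776489
12 35174 61842 1714647
13 33950 63066 1651581
14 32701 64315 1587266
15 31427 65589 1521677
16 30129 66887 1454790
17 28804 68212 1386578
18 27454 69562 1317016
19 26076 70940 1246076
20 24672 72344 1173732
21 23239 73777 1099955
22 21779 75237 1024718
23 20289 76727 947991
24 18770 78246 869745
25 17220 79796 789949
26 15640 81376 708573
27 14029 82987 625586
28 12386 84630 540956
29 10710 86306 454650
30 9002 88014 366636
31 7259 89757 276879
32 5482 91534 185345
33 3669 93347 91998
34 1821 91998 0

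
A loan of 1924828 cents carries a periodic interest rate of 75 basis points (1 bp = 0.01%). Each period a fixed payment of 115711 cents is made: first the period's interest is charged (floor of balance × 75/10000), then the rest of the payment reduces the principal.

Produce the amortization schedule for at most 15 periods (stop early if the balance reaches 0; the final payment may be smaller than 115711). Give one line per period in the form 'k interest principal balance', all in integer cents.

1 14436 101275 1823553
2 13676 102035 1721518
3 12911 102800 1618718
4 12140 103571 1515147
5 11363 104348 1410799
6 10580 105131 1305668
7 9792 105919 1199749
8 8998 106713 1093036
9 8197 107514 985522
10 7391 108320 877202
11 6579 109132 768070
12 5760 109951 658119
13 4935 110776 547343
14 4105 111606 435737
15 3268 112443 323294

1. interest=⌊1924828·75/10000⌋=14436; principal=115711-14436=101275; balance=1924828-101275=1823553
2. interest=⌊1823553·75/10000⌋=13676; principal=115711-13676=102035; balance=1823553-102035=1721518
3. interest=⌊1721518·75/10000⌋=12911; principal=115711-12911=102800; balance=1721518-102800=1618718
4. interest=⌊1618718·75/10000⌋=12140; principal=115711-12140=103571; balance=1618718-103571=1515147
5. interest=⌊1515147·75/10000⌋=11363; principal=115711-11363=104348; balance=1515147-104348=1410799
6. interest=⌊1410799·75/10000⌋=10580; principal=115711-10580=105131; balance=1410799-105131=1305668
7. interest=⌊1305668·75/10000⌋=9792; principal=115711-9792=105919; balance=1305668-105919=1199749
8. interest=⌊1199749·75/10000⌋=8998; principal=115711-8998=106713; balance=1199749-106713=1093036
9. interest=⌊1093036·75/10000⌋=8197; principal=115711-8197=107514; balance=1093036-107514=985522
10. interest=⌊985522·75/10000⌋=7391; principal=115711-7391=108320; balance=985522-108320=877202
11. interest=⌊877202·75/10000⌋=6579; principal=115711-6579=109132; balance=877202-109132=768070
12. interest=⌊768070·75/10000⌋=5760; principal=115711-5760=109951; balance=768070-109951=658119
13. interest=⌊658119·75/10000⌋=4935; principal=115711-4935=110776; balance=658119-110776=547343
14. interest=⌊547343·75/10000⌋=4105; principal=115711-4105=111606; balance=547343-111606=435737
15. interest=⌊435737·75/10000⌋=3268; principal=115711-3268=112443; balance=435737-112443=323294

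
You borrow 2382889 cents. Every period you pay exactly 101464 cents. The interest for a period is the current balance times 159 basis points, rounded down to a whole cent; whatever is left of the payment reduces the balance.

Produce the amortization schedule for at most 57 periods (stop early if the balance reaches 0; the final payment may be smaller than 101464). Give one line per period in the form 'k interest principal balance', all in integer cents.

1. interest=⌊2382889·159/10000⌋=37887; principal=101464-37887=63577; balance=2382889-63577=2319312
2. interest=⌊2319312·159/10000⌋=36877; principal=101464-36877=64587; balance=2319312-64587=2254725
3. interest=⌊2254725·159/10000⌋=35850; principal=101464-35850=65614; balance=2254725-65614=2189111
4. interest=⌊2189111·159/10000⌋=34806; principal=101464-34806=66658; balance=2189111-66658=2122453
5. interest=⌊2122453·159/10000⌋=33747; principal=101464-33747=67717; balance=2122453-67717=2054736
6. interest=⌊2054736·159/10000⌋=32670; principal=101464-32670=68794; balance=2054736-68794=1985942
7. interest=⌊1985942·159/10000⌋=31576; principal=101464-31576=69888; balance=1985942-69888=1916054
8. interest=⌊1916054·159/10000⌋=30465; principal=101464-30465=70999; balance=1916054-70999=1845055
9. interest=⌊1845055·159/10000⌋=29336; principal=101464-29336=72128; balance=1845055-72128=1772927
10. interest=⌊1772927·159/10000⌋=28189; principal=101464-28189=73275; balance=1772927-73275=1699652
11. interest=⌊1699652·159/10000⌋=27024; principal=101464-27024=74440; balance=1699652-74440=1625212
12. interest=⌊1625212·159/10000⌋=25840; principal=101464-25840=75624; balance=1625212-75624=1549588
13. interest=⌊1549588·159/10000⌋=24638; principal=101464-24638=76826; balance=1549588-76826=1472762
14. interest=⌊1472762·159/10000⌋=23416; principal=101464-23416=78048; balance=1472762-78048=1394714
15. interest=⌊1394714·159/10000⌋=22175; principal=101464-22175=79289; balance=1394714-79289=1315425
16. interest=⌊1315425·159/10000⌋=20915; principal=101464-20915=80549; balance=1315425-80549=1234876
17. interest=⌊1234876·159/10000⌋=19634; principal=101464-19634=81830; balance=1234876-81830=1153046
18. interest=⌊1153046·159/10000⌋=18333; principal=101464-18333=83131; balance=1153046-83131=1069915
19. interest=⌊1069915·159/10000⌋=17011; principal=101464-17011=84453; balance=1069915-84453=985462
20. interest=⌊985462·159/10000⌋=15668; principal=101464-15668=85796; balance=985462-85796=899666
21. interest=⌊899666·159/10000⌋=14304; principal=101464-14304=87160; balance=899666-87160=812506
22. interest=⌊812506·159/10000⌋=12918; principal=101464-12918=88546; balance=812506-88546=723960
23. interest=⌊723960·159/10000⌋=11510; principal=101464-11510=89954; balance=723960-89954=634006
24. interest=⌊634006·159/10000⌋=10080; principal=101464-10080=91384; balance=634006-91384=542622
25. interest=⌊542622·159/10000⌋=8627; principal=101464-8627=92837; balance=542622-92837=449785
26. interest=⌊449785·159/10000⌋=7151; principal=101464-7151=94313; balance=449785-94313=355472
27. interest=⌊355472·159/10000⌋=5652; principal=101464-5652=95812; balance=355472-95812=259660
28. interest=⌊259660·159/10000⌋=4128; principal=101464-4128=97336; balance=259660-97336=162324
29. interest=⌊162324·159/10000⌋=2580; principal=101464-2580=98884; balance=162324-98884=63440
30. interest=⌊63440·159/10000⌋=1008; principal=min(101464-1008,63440)=63440; balance=63440-63440=0

1 37887 63577 2319312
2 36877 64587 2254725
3 35850 65614 2189111
4 34806 66658 2122453
5 33747 67717 2054736
6 32670 68794 1985942
7 31576 69888 1916054
8 30465 70999 1845055
9 29336 72128 1772927
10 28189 73275 1699652
11 27024 74440 1625212
12 25840 75624 1549588
13 24638 76826 1472762
14 23416 78048 1394714
15 22175 79289 1315425
16 20915 80549 1234876
17 19634 81830 1153046
18 18333 83131 1069915
19 17011 84453 985462
20 15668 85796 899666
21 14304 87160 812506
22 12918 88546 723960
23 11510 89954 634006
24 10080 91384 542622
25 8627 92837 449785
26 7151 94313 355472
27 5652 95812 259660
28 4128 97336 162324
29 2580 98884 63440
30 1008 63440 0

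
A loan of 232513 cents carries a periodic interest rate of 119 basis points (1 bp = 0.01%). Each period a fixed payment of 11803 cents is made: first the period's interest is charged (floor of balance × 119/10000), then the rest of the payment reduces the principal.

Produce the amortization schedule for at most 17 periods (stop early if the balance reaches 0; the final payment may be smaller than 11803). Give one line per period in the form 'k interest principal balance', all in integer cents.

1. interest=⌊232513·119/10000⌋=2766; principal=11803-2766=9037; balance=232513-9037=223476
2. interest=⌊223476·119/10000⌋=2659; principal=11803-2659=9144; balance=223476-9144=214332
3. interest=⌊214332·119/10000⌋=2550; principal=11803-2550=9253; balance=214332-9253=205079
4. interest=⌊205079·119/10000⌋=2440; principal=11803-2440=9363; balance=205079-9363=195716
5. interest=⌊195716·119/10000⌋=2329; principal=11803-2329=9474; balance=195716-9474=186242
6. interest=⌊186242·119/10000⌋=2216; principal=11803-2216=9587; balance=186242-9587=176655
7. interest=⌊176655·119/10000⌋=2102; principal=11803-2102=9701; balance=176655-9701=166954
8. interest=⌊166954·119/10000⌋=1986; principal=11803-1986=9817; balance=166954-9817=157137
9. interest=⌊157137·119/10000⌋=1869; principal=11803-1869=9934; balance=157137-9934=147203
10. interest=⌊147203·119/10000⌋=1751; principal=11803-1751=10052; balance=147203-10052=137151
11. interest=⌊137151·119/10000⌋=1632; principal=11803-1632=10171; balance=137151-10171=126980
12. interest=⌊126980·119/10000⌋=1511; principal=11803-1511=10292; balance=126980-10292=116688
13. interest=⌊116688·119/10000⌋=1388; principal=11803-1388=10415; balance=116688-10415=106273
14. interest=⌊106273·119/10000⌋=1264; principal=11803-1264=10539; balance=106273-10539=95734
15. interest=⌊95734·119/10000⌋=1139; principal=11803-1139=10664; balance=95734-10664=85070
16. interest=⌊85070·119/10000⌋=1012; principal=11803-1012=10791; balance=85070-10791=74279
17. interest=⌊74279·119/10000⌋=883; principal=11803-883=10920; balance=74279-10920=63359

1 2766 9037 223476
2 2659 9144 214332
3 2550 9253 205079
4 2440 9363 195716
5 2329 9474 186242
6 2216 9587 176655
7 2102 9701 166954
8 1986 9817 157137
9 1869 9934 147203
10 1751 10052 137151
11 1632 10171 126980
12 1511 10292 116688
13 1388 10415 106273
14 1264 10539 95734
15 1139 10664 85070
16 1012 10791 74279
17 883 10920 63359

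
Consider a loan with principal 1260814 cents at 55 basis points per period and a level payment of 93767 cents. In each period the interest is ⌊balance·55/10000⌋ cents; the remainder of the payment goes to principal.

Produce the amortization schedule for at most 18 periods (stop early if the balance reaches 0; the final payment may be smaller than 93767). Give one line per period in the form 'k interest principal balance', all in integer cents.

1. interest=⌊1260814·55/10000⌋=6934; principal=93767-6934=86833; balance=1260814-86833=1173981
2. interest=⌊1173981·55/10000⌋=6456; principal=93767-6456=87311; balance=1173981-87311=1086670
3. interest=⌊1086670·55/10000⌋=5976; principal=93767-5976=87791; balance=1086670-87791=998879
4. interest=⌊998879·55/10000⌋=5493; principal=93767-5493=88274; balance=998879-88274=910605
5. interest=⌊910605·55/10000⌋=5008; principal=93767-5008=88759; balance=910605-88759=821846
6. interest=⌊821846·55/10000⌋=4520; principal=93767-4520=89247; balance=821846-89247=732599
7. interest=⌊732599·55/10000⌋=4029; principal=93767-4029=89738; balance=732599-89738=642861
8. interest=⌊642861·55/10000⌋=3535; principal=93767-3535=90232; balance=642861-90232=552629
9. interest=⌊552629·55/10000⌋=3039; principal=93767-3039=90728; balance=552629-90728=461901
10. interest=⌊461901·55/10000⌋=2540; principal=93767-2540=91227; balance=461901-91227=370674
11. interest=⌊370674·55/10000⌋=2038; principal=93767-2038=91729; balance=370674-91729=278945
12. interest=⌊278945·55/10000⌋=1534; principal=93767-1534=92233; balance=278945-92233=186712
13. interest=⌊186712·55/10000⌋=1026; principal=93767-1026=92741; balance=186712-92741=93971
14. interest=⌊93971·55/10000⌋=516; principal=93767-516=93251; balance=93971-93251=720
15. interest=⌊720·55/10000⌋=3; principal=min(93767-3,720)=720; balance=720-720=0

1 6934 86833 1173981
2 6456 87311 1086670
3 5976 87791 998879
4 5493 88274 910605
5 5008 88759 821846
6 4520 89247 732599
7 4029 89738 642861
8 3535 90232 552629
9 3039 90728 461901
10 2540 91227 370674
11 2038 91729 278945
12 1534 92233 186712
13 1026 92741 93971
14 516 93251 720
15 3 720 0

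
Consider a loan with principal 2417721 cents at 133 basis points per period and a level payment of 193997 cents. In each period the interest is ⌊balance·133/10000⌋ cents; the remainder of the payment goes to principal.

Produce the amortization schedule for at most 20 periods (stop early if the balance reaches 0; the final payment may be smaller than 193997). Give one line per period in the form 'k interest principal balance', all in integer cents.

1 32155 161842 2255879
2 30003 163994 2091885
3 27822 166175 1925710
4 25611 168386 1757324
5 23372 170625 1586699
6 21103 172894 1413805
7 18803 175194 1238611
8 16473 177524 1061087
9 14112 179885 881202
10 11719 182278 698924
11 9295 184702 514222
12 6839 187158 327064
13 4349 189648 137416
14 1827 137416 0

1. interest=⌊2417721·133/10000⌋=32155; principal=193997-32155=161842; balance=2417721-161842=2255879
2. interest=⌊2255879·133/10000⌋=30003; principal=193997-30003=163994; balance=2255879-163994=2091885
3. interest=⌊2091885·133/10000⌋=27822; principal=193997-27822=166175; balance=2091885-166175=1925710
4. interest=⌊1925710·133/10000⌋=25611; principal=193997-25611=168386; balance=1925710-168386=1757324
5. interest=⌊1757324·133/10000⌋=23372; principal=193997-23372=170625; balance=1757324-170625=1586699
6. interest=⌊1586699·133/10000⌋=21103; principal=193997-21103=172894; balance=1586699-172894=1413805
7. interest=⌊1413805·133/10000⌋=18803; principal=193997-18803=175194; balance=1413805-175194=1238611
8. interest=⌊1238611·133/10000⌋=16473; principal=193997-16473=177524; balance=1238611-177524=1061087
9. interest=⌊1061087·133/10000⌋=14112; principal=193997-14112=179885; balance=1061087-179885=881202
10. interest=⌊881202·133/10000⌋=11719; principal=193997-11719=182278; balance=881202-182278=698924
11. interest=⌊698924·133/10000⌋=9295; principal=193997-9295=184702; balance=698924-184702=514222
12. interest=⌊514222·133/10000⌋=6839; principal=193997-6839=187158; balance=514222-187158=327064
13. interest=⌊327064·133/10000⌋=4349; principal=193997-4349=189648; balance=327064-189648=137416
14. interest=⌊137416·133/10000⌋=1827; principal=min(193997-1827,137416)=137416; balance=137416-137416=0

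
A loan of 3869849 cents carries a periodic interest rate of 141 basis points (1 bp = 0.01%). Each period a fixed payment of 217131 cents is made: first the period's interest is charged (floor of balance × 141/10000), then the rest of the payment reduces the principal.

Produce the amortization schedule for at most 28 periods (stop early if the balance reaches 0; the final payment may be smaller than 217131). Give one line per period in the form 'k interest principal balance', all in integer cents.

1. interest=⌊3869849·141/10000⌋=54564; principal=217131-54564=162567; balance=3869849-162567=3707282
2. interest=⌊3707282·141/10000⌋=52272; principal=217131-52272=164859; balance=3707282-164859=3542423
3. interest=⌊3542423·141/10000⌋=49948; principal=217131-49948=167183; balance=3542423-167183=3375240
4. interest=⌊3375240·141/10000⌋=47590; principal=217131-47590=169541; balance=3375240-169541=3205699
5. interest=⌊3205699·141/10000⌋=45200; principal=217131-45200=171931; balance=3205699-171931=3033768
6. interest=⌊3033768·141/10000⌋=42776; principal=217131-42776=174355; balance=3033768-174355=2859413
7. interest=⌊2859413·141/10000⌋=40317; principal=217131-40317=176814; balance=2859413-176814=2682599
8. interest=⌊2682599·141/10000⌋=37824; principal=217131-37824=179307; balance=2682599-179307=2503292
9. interest=⌊2503292·141/10000⌋=35296; principal=217131-35296=181835; balance=2503292-181835=2321457
10. interest=⌊2321457·141/10000⌋=32732; principal=217131-32732=184399; balance=2321457-184399=2137058
11. interest=⌊2137058·141/10000⌋=30132; principal=217131-30132=186999; balance=2137058-186999=1950059
12. interest=⌊1950059·141/10000⌋=27495; principal=217131-27495=189636; balance=1950059-189636=1760423
13. interest=⌊1760423·141/10000⌋=24821; principal=217131-24821=192310; balance=1760423-192310=1568113
14. interest=⌊1568113·141/10000⌋=22110; principal=217131-22110=195021; balance=1568113-195021=1373092
15. interest=⌊1373092·141/10000⌋=19360; principal=217131-19360=197771; balance=1373092-197771=1175321
16. interest=⌊1175321·141/10000⌋=16572; principal=217131-16572=200559; balance=1175321-200559=974762
17. interest=⌊974762·141/10000⌋=13744; principal=217131-13744=203387; balance=974762-203387=771375
18. interest=⌊771375·141/10000⌋=10876; principal=217131-10876=206255; balance=771375-206255=565120
19. interest=⌊565120·141/10000⌋=7968; principal=217131-7968=209163; balance=565120-209163=355957
20. interest=⌊355957·141/10000⌋=5018; principal=217131-5018=212113; balance=355957-212113=143844
21. interest=⌊143844·141/10000⌋=2028; principal=min(217131-2028,143844)=143844; balance=143844-143844=0

1 54564 162567 3707282
2 52272 164859 3542423
3 49948 167183 3375240
4 47590 169541 3205699
5 45200 171931 3033768
6 42776 174355 2859413
7 40317 176814 2682599
8 37824 179307 2503292
9 35296 181835 2321457
10 32732 184399 2137058
11 30132 186999 1950059
12 27495 189636 1760423
13 24821 192310 1568113
14 22110 195021 1373092
15 19360 197771 1175321
16 16572 200559 974762
17 13744 203387 771375
18 10876 206255 565120
19 7968 209163 355957
20 5018 212113 143844
21 2028 143844 0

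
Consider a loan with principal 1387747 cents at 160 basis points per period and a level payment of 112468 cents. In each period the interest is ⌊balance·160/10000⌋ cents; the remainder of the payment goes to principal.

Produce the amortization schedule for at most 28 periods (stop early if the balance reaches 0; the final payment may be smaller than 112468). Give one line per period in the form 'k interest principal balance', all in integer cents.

1 22203 90265 1297482
2 20759 91709 1205773
3 19292 93176 1112597
4 17801 94667 1017930
5 16286 96182 921748
6 14747 97721 824027
7 13184 99284 724743
8 11595 100873 623870
9 9981 102487 521383
10 8342 104126 417257
11 6676 105792 311465
12 4983 107485 203980
13 3263 109205 94775
14 1516 94775 0

1. interest=⌊1387747·160/10000⌋=22203; principal=112468-22203=90265; balance=1387747-90265=1297482
2. interest=⌊1297482·160/10000⌋=20759; principal=112468-20759=91709; balance=1297482-91709=1205773
3. interest=⌊1205773·160/10000⌋=19292; principal=112468-19292=93176; balance=1205773-93176=1112597
4. interest=⌊1112597·160/10000⌋=17801; principal=112468-17801=94667; balance=1112597-94667=1017930
5. interest=⌊1017930·160/10000⌋=16286; principal=112468-16286=96182; balance=1017930-96182=921748
6. interest=⌊921748·160/10000⌋=14747; principal=112468-14747=97721; balance=921748-97721=824027
7. interest=⌊824027·160/10000⌋=13184; principal=112468-13184=99284; balance=824027-99284=724743
8. interest=⌊724743·160/10000⌋=11595; principal=112468-11595=100873; balance=724743-100873=623870
9. interest=⌊623870·160/10000⌋=9981; principal=112468-9981=102487; balance=623870-102487=521383
10. interest=⌊521383·160/10000⌋=8342; principal=112468-8342=104126; balance=521383-104126=417257
11. interest=⌊417257·160/10000⌋=6676; principal=112468-6676=105792; balance=417257-105792=311465
12. interest=⌊311465·160/10000⌋=4983; principal=112468-4983=107485; balance=311465-107485=203980
13. interest=⌊203980·160/10000⌋=3263; principal=112468-3263=109205; balance=203980-109205=94775
14. interest=⌊94775·160/10000⌋=1516; principal=min(112468-1516,94775)=94775; balance=94775-94775=0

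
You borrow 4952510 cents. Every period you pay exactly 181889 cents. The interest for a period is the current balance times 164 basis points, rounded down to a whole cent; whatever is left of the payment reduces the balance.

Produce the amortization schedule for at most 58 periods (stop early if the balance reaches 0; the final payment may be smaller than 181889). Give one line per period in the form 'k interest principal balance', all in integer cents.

1. interest=⌊4952510·164/10000⌋=81221; principal=181889-81221=100668; balance=4952510-100668=4851842
2. interest=⌊4851842·164/10000⌋=79570; principal=181889-79570=102319; balance=4851842-102319=4749523
3. interest=⌊4749523·164/10000⌋=77892; principal=181889-77892=103997; balance=4749523-103997=4645526
4. interest=⌊4645526·164/10000⌋=76186; principal=181889-76186=105703; balance=4645526-105703=4539823
5. interest=⌊4539823·164/10000⌋=74453; principal=181889-74453=107436; balance=4539823-107436=4432387
6. interest=⌊4432387·164/10000⌋=72691; principal=181889-72691=109198; balance=4432387-109198=4323189
7. interest=⌊4323189·164/10000⌋=70900; principal=181889-70900=110989; balance=4323189-110989=4212200
8. interest=⌊4212200·164/10000⌋=69080; principal=181889-69080=112809; balance=4212200-112809=4099391
9. interest=⌊4099391·164/10000⌋=67230; principal=181889-67230=114659; balance=4099391-114659=3984732
10. interest=⌊3984732·164/10000⌋=65349; principal=181889-65349=116540; balance=3984732-116540=3868192
11. interest=⌊3868192·164/10000⌋=63438; principal=181889-63438=118451; balance=3868192-118451=3749741
12. interest=⌊3749741·164/10000⌋=61495; principal=181889-61495=120394; balance=3749741-120394=3629347
13. interest=⌊3629347·164/10000⌋=59521; principal=181889-59521=122368; balance=3629347-122368=3506979
14. interest=⌊3506979·164/10000⌋=57514; principal=181889-57514=124375; balance=3506979-124375=3382604
15. interest=⌊3382604·164/10000⌋=55474; principal=181889-55474=126415; balance=3382604-126415=3256189
16. interest=⌊3256189·164/10000⌋=53401; principal=181889-53401=128488; balance=3256189-128488=3127701
17. interest=⌊3127701·164/10000⌋=51294; principal=181889-51294=130595; balance=3127701-130595=2997106
18. interest=⌊2997106·164/10000⌋=49152; principal=181889-49152=132737; balance=2997106-132737=2864369
19. interest=⌊2864369·164/10000⌋=46975; principal=181889-46975=134914; balance=2864369-134914=2729455
20. interest=⌊2729455·164/10000⌋=44763; principal=181889-44763=137126; balance=2729455-137126=2592329
21. interest=⌊2592329·164/10000⌋=42514; principal=181889-42514=139375; balance=2592329-139375=2452954
22. interest=⌊2452954·164/10000⌋=40228; principal=181889-40228=141661; balance=2452954-141661=2311293
23. interest=⌊2311293·164/10000⌋=37905; principal=181889-37905=143984; balance=2311293-143984=2167309
24. interest=⌊2167309·164/10000⌋=35543; principal=181889-35543=146346; balance=2167309-146346=2020963
25. interest=⌊2020963·164/10000⌋=33143; principal=181889-33143=148746; balance=2020963-148746=1872217
26. interest=⌊1872217·164/10000⌋=30704; principal=181889-30704=151185; balance=1872217-151185=1721032
27. interest=⌊1721032·164/10000⌋=28224; principal=181889-28224=153665; balance=1721032-153665=1567367
28. interest=⌊1567367·164/10000⌋=25704; principal=181889-25704=156185; balance=1567367-156185=1411182
29. interest=⌊1411182·164/10000⌋=23143; principal=181889-23143=158746; balance=1411182-158746=1252436
30. interest=⌊1252436·164/10000⌋=20539; principal=181889-20539=161350; balance=1252436-161350=1091086
31. interest=⌊1091086·164/10000⌋=17893; principal=181889-17893=163996; balance=1091086-163996=927090
32. interest=⌊927090·164/10000⌋=15204; principal=181889-15204=166685; balance=927090-166685=760405
33. interest=⌊760405·164/10000⌋=12470; principal=181889-12470=169419; balance=760405-169419=590986
34. interest=⌊590986·164/10000⌋=9692; principal=181889-9692=172197; balance=590986-172197=418789
35. interest=⌊418789·164/10000⌋=6868; principal=181889-6868=175021; balance=418789-175021=243768
36. interest=⌊243768·164/10000⌋=3997; principal=181889-3997=177892; balance=243768-177892=65876
37. interest=⌊65876·164/10000⌋=1080; principal=min(181889-1080,65876)=65876; balance=65876-65876=0

1 81221 100668 4851842
2 79570 102319 4749523
3 77892 103997 4645526
4 76186 105703 4539823
5 74453 107436 4432387
6 72691 109198 4323189
7 70900 110989 4212200
8 69080 112809 4099391
9 67230 114659 3984732
10 65349 116540 3868192
11 63438 118451 3749741
12 61495 120394 3629347
13 59521 122368 3506979
14 57514 124375 3382604
15 55474 126415 3256189
16 53401 128488 3127701
17 51294 130595 2997106
18 49152 132737 2864369
19 46975 134914 2729455
20 44763 137126 2592329
21 42514 139375 2452954
22 40228 141661 2311293
23 37905 143984 2167309
24 35543 146346 2020963
25 33143 148746 1872217
26 30704 151185 1721032
27 28224 153665 1567367
28 25704 156185 1411182
29 23143 158746 1252436
30 20539 161350 1091086
31 17893 163996 927090
32 15204 166685 760405
33 12470 169419 590986
34 9692 172197 418789
35 6868 175021 243768
36 3997 177892 65876
37 1080 65876 0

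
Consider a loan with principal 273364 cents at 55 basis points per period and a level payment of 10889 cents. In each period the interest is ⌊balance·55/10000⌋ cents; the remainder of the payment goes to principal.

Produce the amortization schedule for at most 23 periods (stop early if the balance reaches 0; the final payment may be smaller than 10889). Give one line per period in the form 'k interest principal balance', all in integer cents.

1. interest=⌊273364·55/10000⌋=1503; principal=10889-1503=9386; balance=273364-9386=263978
2. interest=⌊263978·55/10000⌋=1451; principal=10889-1451=9438; balance=263978-9438=254540
3. interest=⌊254540·55/10000⌋=1399; principal=10889-1399=9490; balance=254540-9490=245050
4. interest=⌊245050·55/10000⌋=1347; principal=10889-1347=9542; balance=245050-9542=235508
5. interest=⌊235508·55/10000⌋=1295; principal=10889-1295=9594; balance=235508-9594=225914
6. interest=⌊225914·55/10000⌋=1242; principal=10889-1242=9647; balance=225914-9647=216267
7. interest=⌊216267·55/10000⌋=1189; principal=10889-1189=9700; balance=216267-9700=206567
8. interest=⌊206567·55/10000⌋=1136; principal=10889-1136=9753; balance=206567-9753=196814
9. interest=⌊196814·55/10000⌋=1082; principal=10889-1082=9807; balance=196814-9807=187007
10. interest=⌊187007·55/10000⌋=1028; principal=10889-1028=9861; balance=187007-9861=177146
11. interest=⌊177146·55/10000⌋=974; principal=10889-974=9915; balance=177146-9915=167231
12. interest=⌊167231·55/10000⌋=919; principal=10889-919=9970; balance=167231-9970=157261
13. interest=⌊157261·55/10000⌋=864; principal=10889-864=10025; balance=157261-10025=147236
14. interest=⌊147236·55/10000⌋=809; principal=10889-809=10080; balance=147236-10080=137156
15. interest=⌊137156·55/10000⌋=754; principal=10889-754=10135; balance=137156-10135=127021
16. interest=⌊127021·55/10000⌋=698; principal=10889-698=10191; balance=127021-10191=116830
17. interest=⌊116830·55/10000⌋=642; principal=10889-642=10247; balance=116830-10247=106583
18. interest=⌊106583·55/10000⌋=586; principal=10889-586=10303; balance=106583-10303=96280
19. interest=⌊96280·55/10000⌋=529; principal=10889-529=10360; balance=96280-10360=85920
20. interest=⌊85920·55/10000⌋=472; principal=10889-472=10417; balance=85920-10417=75503
21. interest=⌊75503·55/10000⌋=415; principal=10889-415=10474; balance=75503-10474=65029
22. interest=⌊65029·55/10000⌋=357; principal=10889-357=10532; balance=65029-10532=54497
23. interest=⌊54497·55/10000⌋=299; principal=10889-299=10590; balance=54497-10590=43907

1 1503 9386 263978
2 1451 9438 254540
3 1399 9490 245050
4 1347 9542 235508
5 1295 9594 225914
6 1242 9647 216267
7 1189 9700 206567
8 1136 9753 196814
9 1082 9807 187007
10 1028 9861 177146
11 974 9915 167231
12 919 9970 157261
13 864 10025 147236
14 809 10080 137156
15 754 10135 127021
16 698 10191 116830
17 642 10247 106583
18 586 10303 96280
19 529 10360 85920
20 472 10417 75503
21 415 10474 65029
22 357 10532 54497
23 299 10590 43907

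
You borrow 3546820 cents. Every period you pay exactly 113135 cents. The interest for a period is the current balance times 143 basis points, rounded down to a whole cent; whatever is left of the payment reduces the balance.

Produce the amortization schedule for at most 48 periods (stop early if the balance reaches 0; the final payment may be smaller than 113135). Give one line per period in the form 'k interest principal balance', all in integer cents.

1 50719 62416 3484404
2 49826 63309 3421095
3 48921 64214 3356881
4 48003 65132 3291749
5 47072 66063 3225686
6 46127 67008 3158678
7 45169 67966 3090712
8 44197 68938 3021774
9 43211 69924 2951850
10 42211 70924 2880926
11 41197 71938 2808988
12 40168 72967 2736021
13 39125 74010 2662011
14 38066 75069 2586942
15 36993 76142 2510800
16 35904 77231 2433569
17 34800 78335 2355234
18 33679 79456 2275778
19 32543 80592 2195186
20 31391 81744 2113442
21 30222 82913 2030529
22 29036 84099 1946430
23 27833 85302 1861128
24 26614 86521 1774607
25 25376 87759 1686848
26 24121 89014 1597834
27 22849 90286 1507548
28 21557 91578 1415970
29 20248 92887 1323083
30 18920 94215 1228868
31 17572 95563 1133305
32 16206 96929 1036376
33 14820 98315 938061
34 13414 99721 838340
35 11988 101147 737193
36 10541 102594 634599
37 9074 104061 530538
38 7586 105549 424989
39 6077 107058 317931
40 4546 108589 209342
41 2993 110142 99200
42 1418 99200 0

1. interest=⌊3546820·143/10000⌋=50719; principal=113135-50719=62416; balance=3546820-62416=3484404
2. interest=⌊3484404·143/10000⌋=49826; principal=113135-49826=63309; balance=3484404-63309=3421095
3. interest=⌊3421095·143/10000⌋=48921; principal=113135-48921=64214; balance=3421095-64214=3356881
4. interest=⌊3356881·143/10000⌋=48003; principal=113135-48003=65132; balance=3356881-65132=3291749
5. interest=⌊3291749·143/10000⌋=47072; principal=113135-47072=66063; balance=3291749-66063=3225686
6. interest=⌊3225686·143/10000⌋=46127; principal=113135-46127=67008; balance=3225686-67008=3158678
7. interest=⌊3158678·143/10000⌋=45169; principal=113135-45169=67966; balance=3158678-67966=3090712
8. interest=⌊3090712·143/10000⌋=44197; principal=113135-44197=68938; balance=3090712-68938=3021774
9. interest=⌊3021774·143/10000⌋=43211; principal=113135-43211=69924; balance=3021774-69924=2951850
10. interest=⌊2951850·143/10000⌋=42211; principal=113135-42211=70924; balance=2951850-70924=2880926
11. interest=⌊2880926·143/10000⌋=41197; principal=113135-41197=71938; balance=2880926-71938=2808988
12. interest=⌊2808988·143/10000⌋=40168; principal=113135-40168=72967; balance=2808988-72967=2736021
13. interest=⌊2736021·143/10000⌋=39125; principal=113135-39125=74010; balance=2736021-74010=2662011
14. interest=⌊2662011·143/10000⌋=38066; principal=113135-38066=75069; balance=2662011-75069=2586942
15. interest=⌊2586942·143/10000⌋=36993; principal=113135-36993=76142; balance=2586942-76142=2510800
16. interest=⌊2510800·143/10000⌋=35904; principal=113135-35904=77231; balance=2510800-77231=2433569
17. interest=⌊2433569·143/10000⌋=34800; principal=113135-34800=78335; balance=2433569-78335=2355234
18. interest=⌊2355234·143/10000⌋=33679; principal=113135-33679=79456; balance=2355234-79456=2275778
19. interest=⌊2275778·143/10000⌋=32543; principal=113135-32543=80592; balance=2275778-80592=2195186
20. interest=⌊2195186·143/10000⌋=31391; principal=113135-31391=81744; balance=2195186-81744=2113442
21. interest=⌊2113442·143/10000⌋=30222; principal=113135-30222=82913; balance=2113442-82913=2030529
22. interest=⌊2030529·143/10000⌋=29036; principal=113135-29036=84099; balance=2030529-84099=1946430
23. interest=⌊1946430·143/10000⌋=27833; principal=113135-27833=85302; balance=1946430-85302=1861128
24. interest=⌊1861128·143/10000⌋=26614; principal=113135-26614=86521; balance=1861128-86521=1774607
25. interest=⌊1774607·143/10000⌋=25376; principal=113135-25376=87759; balance=1774607-87759=1686848
26. interest=⌊1686848·143/10000⌋=24121; principal=113135-24121=89014; balance=1686848-89014=1597834
27. interest=⌊1597834·143/10000⌋=22849; principal=113135-22849=90286; balance=1597834-90286=1507548
28. interest=⌊1507548·143/10000⌋=21557; principal=113135-21557=91578; balance=1507548-91578=1415970
29. interest=⌊1415970·143/10000⌋=20248; principal=113135-20248=92887; balance=1415970-92887=1323083
30. interest=⌊1323083·143/10000⌋=18920; principal=113135-18920=94215; balance=1323083-94215=1228868
31. interest=⌊1228868·143/10000⌋=17572; principal=113135-17572=95563; balance=1228868-95563=1133305
32. interest=⌊1133305·143/10000⌋=16206; principal=113135-16206=96929; balance=1133305-96929=1036376
33. interest=⌊1036376·143/10000⌋=14820; principal=113135-14820=98315; balance=1036376-98315=938061
34. interest=⌊938061·143/10000⌋=13414; principal=113135-13414=99721; balance=938061-99721=838340
35. interest=⌊838340·143/10000⌋=11988; principal=113135-11988=101147; balance=838340-101147=737193
36. interest=⌊737193·143/10000⌋=10541; principal=113135-10541=102594; balance=737193-102594=634599
37. interest=⌊634599·143/10000⌋=9074; principal=113135-9074=104061; balance=634599-104061=530538
38. interest=⌊530538·143/10000⌋=7586; principal=113135-7586=105549; balance=530538-105549=424989
39. interest=⌊424989·143/10000⌋=6077; principal=113135-6077=107058; balance=424989-107058=317931
40. interest=⌊317931·143/10000⌋=4546; principal=113135-4546=108589; balance=317931-108589=209342
41. interest=⌊209342·143/10000⌋=2993; principal=113135-2993=110142; balance=209342-110142=99200
42. interest=⌊99200·143/10000⌋=1418; principal=min(113135-1418,99200)=99200; balance=99200-99200=0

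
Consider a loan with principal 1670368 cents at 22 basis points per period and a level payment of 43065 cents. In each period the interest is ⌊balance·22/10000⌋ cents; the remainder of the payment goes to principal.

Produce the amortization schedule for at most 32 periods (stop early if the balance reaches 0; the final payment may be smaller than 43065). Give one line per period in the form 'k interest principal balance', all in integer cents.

1 3674 39391 1630977
2 3588 39477 1591500
3 3501 39564 1551936
4 3414 39651 1512285
5 3327 39738 1472547
6 3239 39826 1432721
7 3151 39914 1392807
8 3064 40001 1352806
9 2976 40089 1312717
10 2887 40178 1272539
11 2799 40266 1232273
12 2711 40354 1191919
13 2622 40443 1151476
14 2533 40532 1110944
15 2444 40621 1070323
16 2354 40711 1029612
17 2265 40800 988812
18 2175 40890 947922
19 2085 40980 906942
20 1995 41070 865872
21 1904 41161 824711
22 1814 41251 783460
23 1723 41342 742118
24 1632 41433 700685
25 1541 41524 659161
26 1450 41615 617546
27 1358 41707 575839
28 1266 41799 534040
29 1174 41891 492149
30 1082 41983 450166
31 990 42075 408091
32 897 42168 365923

1. interest=⌊1670368·22/10000⌋=3674; principal=43065-3674=39391; balance=1670368-39391=1630977
2. interest=⌊1630977·22/10000⌋=3588; principal=43065-3588=39477; balance=1630977-39477=1591500
3. interest=⌊1591500·22/10000⌋=3501; principal=43065-3501=39564; balance=1591500-39564=1551936
4. interest=⌊1551936·22/10000⌋=3414; principal=43065-3414=39651; balance=1551936-39651=1512285
5. interest=⌊1512285·22/10000⌋=3327; principal=43065-3327=39738; balance=1512285-39738=1472547
6. interest=⌊1472547·22/10000⌋=3239; principal=43065-3239=39826; balance=1472547-39826=1432721
7. interest=⌊1432721·22/10000⌋=3151; principal=43065-3151=39914; balance=1432721-39914=1392807
8. interest=⌊1392807·22/10000⌋=3064; principal=43065-3064=40001; balance=1392807-40001=1352806
9. interest=⌊1352806·22/10000⌋=2976; principal=43065-2976=40089; balance=1352806-40089=1312717
10. interest=⌊1312717·22/10000⌋=2887; principal=43065-2887=40178; balance=1312717-40178=1272539
11. interest=⌊1272539·22/10000⌋=2799; principal=43065-2799=40266; balance=1272539-40266=1232273
12. interest=⌊1232273·22/10000⌋=2711; principal=43065-2711=40354; balance=1232273-40354=1191919
13. interest=⌊1191919·22/10000⌋=2622; principal=43065-2622=40443; balance=1191919-40443=1151476
14. interest=⌊1151476·22/10000⌋=2533; principal=43065-2533=40532; balance=1151476-40532=1110944
15. interest=⌊1110944·22/10000⌋=2444; principal=43065-2444=40621; balance=1110944-40621=1070323
16. interest=⌊1070323·22/10000⌋=2354; principal=43065-2354=40711; balance=1070323-40711=1029612
17. interest=⌊1029612·22/10000⌋=2265; principal=43065-2265=40800; balance=1029612-40800=988812
18. interest=⌊988812·22/10000⌋=2175; principal=43065-2175=40890; balance=988812-40890=947922
19. interest=⌊947922·22/10000⌋=2085; principal=43065-2085=40980; balance=947922-40980=906942
20. interest=⌊906942·22/10000⌋=1995; principal=43065-1995=41070; balance=906942-41070=865872
21. interest=⌊865872·22/10000⌋=1904; principal=43065-1904=41161; balance=865872-41161=824711
22. interest=⌊824711·22/10000⌋=1814; principal=43065-1814=41251; balance=824711-41251=783460
23. interest=⌊783460·22/10000⌋=1723; principal=43065-1723=41342; balance=783460-41342=742118
24. interest=⌊742118·22/10000⌋=1632; principal=43065-1632=41433; balance=742118-41433=700685
25. interest=⌊700685·22/10000⌋=1541; principal=43065-1541=41524; balance=700685-41524=659161
26. interest=⌊659161·22/10000⌋=1450; principal=43065-1450=41615; balance=659161-41615=617546
27. interest=⌊617546·22/10000⌋=1358; principal=43065-1358=41707; balance=617546-41707=575839
28. interest=⌊575839·22/10000⌋=1266; principal=43065-1266=41799; balance=575839-41799=534040
29. interest=⌊534040·22/10000⌋=1174; principal=43065-1174=41891; balance=534040-41891=492149
30. interest=⌊492149·22/10000⌋=1082; principal=43065-1082=41983; balance=492149-41983=450166
31. interest=⌊450166·22/10000⌋=990; principal=43065-990=42075; balance=450166-42075=408091
32. interest=⌊408091·22/10000⌋=897; principal=43065-897=42168; balance=408091-42168=365923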